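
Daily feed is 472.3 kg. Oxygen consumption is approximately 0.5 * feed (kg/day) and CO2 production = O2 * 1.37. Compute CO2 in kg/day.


O2 = 472.3 * 0.5 = 236.15
CO2 = 236.15 * 1.37 = 323.5255

323.5255 kg/day


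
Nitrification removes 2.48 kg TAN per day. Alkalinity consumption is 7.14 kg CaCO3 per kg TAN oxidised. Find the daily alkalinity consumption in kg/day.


Alkalinity factor: 7.14 kg CaCO3 consumed per kg TAN nitrified
alk = 2.48 kg TAN * 7.14 = 17.7072 kg CaCO3/day

17.7072 kg CaCO3/day


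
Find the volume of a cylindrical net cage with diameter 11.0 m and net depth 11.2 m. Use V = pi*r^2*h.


r = d/2 = 11.0/2 = 5.5 m
Base area = pi*r^2 = pi*5.5^2 = 95.033178 m^2
Volume = 95.033178 * 11.2 = 1064.37 m^3

1064.37 m^3


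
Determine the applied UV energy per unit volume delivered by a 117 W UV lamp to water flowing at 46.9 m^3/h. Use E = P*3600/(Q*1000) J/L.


Energy delivered per hour = 117 W * 3600 s = 421200 J/h
Volume treated per hour = 46.9 m^3/h * 1000 = 46900 L/h
dose = 421200 / 46900 = 8.98081 J/L

8.98081 J/L


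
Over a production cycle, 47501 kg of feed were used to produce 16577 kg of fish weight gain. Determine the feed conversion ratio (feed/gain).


FCR = feed consumed / weight gained
FCR = 47501 kg / 16577 kg = 2.86548

2.86548


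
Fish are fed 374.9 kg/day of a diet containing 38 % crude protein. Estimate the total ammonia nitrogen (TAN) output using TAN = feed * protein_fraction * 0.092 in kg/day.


Protein in feed = 374.9 * 38/100 = 142.462 kg/day
TAN = protein * 0.092 = 142.462 * 0.092 = 13.106504 kg/day

13.106504 kg/day


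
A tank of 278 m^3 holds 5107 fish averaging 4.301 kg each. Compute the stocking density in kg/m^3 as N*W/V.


Total biomass = 5107 fish * 4.301 kg = 21965.207 kg
Density = total biomass / volume = 21965.207 / 278 = 79.0115 kg/m^3

79.0115 kg/m^3


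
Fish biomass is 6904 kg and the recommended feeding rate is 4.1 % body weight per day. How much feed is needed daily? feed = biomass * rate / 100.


Feeding rate fraction = 4.1% / 100 = 0.041
Daily feed = 6904 kg * 0.041 = 283.064 kg/day

283.064 kg/day


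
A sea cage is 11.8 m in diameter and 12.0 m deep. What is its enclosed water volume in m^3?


r = d/2 = 11.8/2 = 5.9 m
Base area = pi*r^2 = pi*5.9^2 = 109.35884 m^2
Volume = 109.35884 * 12.0 = 1312.31 m^3

1312.31 m^3


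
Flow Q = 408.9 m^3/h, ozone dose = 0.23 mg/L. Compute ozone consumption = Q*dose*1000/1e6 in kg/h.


O3 demand (mg/h) = Q * dose * 1000 = 408.9 * 0.23 * 1000 = 94047 mg/h
Convert mg to kg: 94047 / 1e6 = 0.094047 kg/h

0.094047 kg/h


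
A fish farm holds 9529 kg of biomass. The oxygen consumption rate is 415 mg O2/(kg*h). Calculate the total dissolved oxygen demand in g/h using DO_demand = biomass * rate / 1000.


Total O2 consumption (mg/h) = 9529 kg * 415 mg/(kg*h) = 3954535 mg/h
Convert to g/h: 3954535 / 1000 = 3954.535 g/h

3954.535 g/h


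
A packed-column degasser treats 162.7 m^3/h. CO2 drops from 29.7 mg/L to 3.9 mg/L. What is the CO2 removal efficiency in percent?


CO2_out / CO2_in = 3.9 / 29.7 = 0.13131313
Fraction remaining = 0.13131313
efficiency = (1 - 0.13131313) * 100 = 86.8687 %

86.8687 %


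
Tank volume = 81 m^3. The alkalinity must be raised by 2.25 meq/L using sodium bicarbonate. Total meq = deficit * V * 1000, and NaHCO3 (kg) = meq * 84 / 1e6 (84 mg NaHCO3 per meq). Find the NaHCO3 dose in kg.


Tank volume in L = 81 m^3 * 1000 = 81000 L
Total meq required = 2.25 meq/L * 81000 L = 182250 meq
NaHCO3 mass = 182250 meq * 84 mg/meq / 1e6 = 15.309 kg

15.309 kg


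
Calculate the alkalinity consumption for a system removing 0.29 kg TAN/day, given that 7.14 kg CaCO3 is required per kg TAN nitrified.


Alkalinity factor: 7.14 kg CaCO3 consumed per kg TAN nitrified
alk = 0.29 kg TAN * 7.14 = 2.0706 kg CaCO3/day

2.0706 kg CaCO3/day


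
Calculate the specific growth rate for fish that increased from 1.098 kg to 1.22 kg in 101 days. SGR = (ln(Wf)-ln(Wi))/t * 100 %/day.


ln(W_f) = ln(1.22) = 0.19885086
ln(W_i) = ln(1.098) = 0.093490343
ln(W_f) - ln(W_i) = 0.19885086 - 0.093490343 = 0.10536052
SGR = 0.10536052 / 101 * 100 = 0.104317 %/day

0.104317 %/day


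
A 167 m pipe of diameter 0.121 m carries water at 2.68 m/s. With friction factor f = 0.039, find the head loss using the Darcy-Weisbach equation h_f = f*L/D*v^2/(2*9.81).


v^2 = 2.68^2 = 7.1824 m^2/s^2
L/D = 167/0.121 = 1380.1653
h_f = f*(L/D)*v^2/(2g) = 0.039 * 1380.1653 * 7.1824 / 19.62 = 19.7045 m

19.7045 m


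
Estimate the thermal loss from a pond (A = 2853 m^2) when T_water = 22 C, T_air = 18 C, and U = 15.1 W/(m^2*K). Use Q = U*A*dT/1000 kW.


Temperature difference dT = 22 - 18 = 4 K
Heat loss (W) = U * A * dT = 15.1 * 2853 * 4 = 172321.2 W
Convert to kW: 172321.2 / 1000 = 172.3212 kW

172.3212 kW


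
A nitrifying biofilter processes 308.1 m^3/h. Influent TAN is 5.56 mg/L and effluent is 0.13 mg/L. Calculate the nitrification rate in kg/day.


Concentration drop: TAN_in - TAN_out = 5.56 - 0.13 = 5.43 mg/L
Hourly TAN removed = Q * dTAN = 308.1 m^3/h * 5.43 mg/L = 1672.983 g/h  (m^3/h * mg/L = g/h)
Daily TAN removed = 1672.983 * 24 = 40151.592 g/day
Convert to kg/day: 40151.592 / 1000 = 40.151592 kg/day

40.151592 kg/day


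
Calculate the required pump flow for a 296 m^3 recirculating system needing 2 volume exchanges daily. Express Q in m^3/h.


Daily recirculation volume = 296 m^3 * 2 = 592 m^3/day
Flow rate Q = daily volume / 24 h = 592 / 24 = 24.6667 m^3/h

24.6667 m^3/h


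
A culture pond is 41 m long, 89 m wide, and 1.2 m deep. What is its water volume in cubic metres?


Base area = L * W = 41 * 89 = 3649 m^2
Volume = area * depth = 3649 * 1.2 = 4378.8 m^3

4378.8 m^3


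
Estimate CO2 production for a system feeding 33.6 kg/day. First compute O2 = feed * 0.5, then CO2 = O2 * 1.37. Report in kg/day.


O2 = 33.6 * 0.5 = 16.8
CO2 = 16.8 * 1.37 = 23.016

23.016 kg/day


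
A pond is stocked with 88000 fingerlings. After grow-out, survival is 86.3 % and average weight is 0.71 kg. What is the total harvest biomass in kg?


Survivors = 88000 * 86.3/100 = 75944 fish
Harvest biomass = survivors * W_f = 75944 * 0.71 = 53920.24 kg

53920.24 kg


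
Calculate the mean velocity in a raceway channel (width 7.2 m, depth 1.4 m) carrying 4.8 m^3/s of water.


Cross-sectional area = W * d = 7.2 * 1.4 = 10.08 m^2
Velocity = Q / A = 4.8 / 10.08 = 0.47619 m/s

0.47619 m/s


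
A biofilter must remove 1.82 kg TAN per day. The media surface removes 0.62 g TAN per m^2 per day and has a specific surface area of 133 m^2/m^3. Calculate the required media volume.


A = 1.82*1000 / 0.62 = 2935.4839 m^2
V = 2935.4839 / 133 = 22.0713

22.0713 m^3


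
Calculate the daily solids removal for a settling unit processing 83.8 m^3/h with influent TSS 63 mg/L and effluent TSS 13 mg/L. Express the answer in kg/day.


Concentration drop: TSS_in - TSS_out = 63 - 13 = 50 mg/L
Hourly solids removed = Q * dTSS = 83.8 m^3/h * 50 mg/L = 4190 g/h  (m^3/h * mg/L = g/h)
Daily solids removed = 4190 * 24 = 100560 g/day
Convert g to kg: 100560 / 1000 = 100.56 kg/day

100.56 kg/day


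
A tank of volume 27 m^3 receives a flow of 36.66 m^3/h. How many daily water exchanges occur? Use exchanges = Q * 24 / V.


Daily flow volume = 36.66 m^3/h * 24 h = 879.84 m^3/day
Exchanges = daily flow / tank volume = 879.84 / 27 = 32.5867 exchanges/day

32.5867 exchanges/day


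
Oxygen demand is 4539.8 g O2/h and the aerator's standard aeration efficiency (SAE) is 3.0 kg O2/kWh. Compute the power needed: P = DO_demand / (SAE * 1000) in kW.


SAE in g O2/kWh = 3.0 * 1000 = 3000 g/kWh
P = DO_demand / SAE_g = 4539.8 / 3000 = 1.51327 kW

1.51327 kW


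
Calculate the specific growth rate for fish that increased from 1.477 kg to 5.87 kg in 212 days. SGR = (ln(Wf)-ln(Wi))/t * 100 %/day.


ln(W_f) = ln(5.87) = 1.7698546
ln(W_i) = ln(1.477) = 0.390013
ln(W_f) - ln(W_i) = 1.7698546 - 0.390013 = 1.3798416
SGR = 1.3798416 / 212 * 100 = 0.650869 %/day

0.650869 %/day


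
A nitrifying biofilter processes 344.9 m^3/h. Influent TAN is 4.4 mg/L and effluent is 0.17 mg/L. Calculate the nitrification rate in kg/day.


Concentration drop: TAN_in - TAN_out = 4.4 - 0.17 = 4.23 mg/L
Hourly TAN removed = Q * dTAN = 344.9 m^3/h * 4.23 mg/L = 1458.927 g/h  (m^3/h * mg/L = g/h)
Daily TAN removed = 1458.927 * 24 = 35014.248 g/day
Convert to kg/day: 35014.248 / 1000 = 35.014248 kg/day

35.014248 kg/day


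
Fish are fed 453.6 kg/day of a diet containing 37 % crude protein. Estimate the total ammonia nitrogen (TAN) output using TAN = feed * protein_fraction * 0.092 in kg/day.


Protein in feed = 453.6 * 37/100 = 167.832 kg/day
TAN = protein * 0.092 = 167.832 * 0.092 = 15.440544 kg/day

15.440544 kg/day


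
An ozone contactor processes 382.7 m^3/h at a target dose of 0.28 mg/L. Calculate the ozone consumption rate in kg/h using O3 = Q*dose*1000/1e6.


O3 demand (mg/h) = Q * dose * 1000 = 382.7 * 0.28 * 1000 = 107156 mg/h
Convert mg to kg: 107156 / 1e6 = 0.107156 kg/h

0.107156 kg/h


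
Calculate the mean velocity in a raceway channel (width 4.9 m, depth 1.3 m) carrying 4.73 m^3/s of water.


Cross-sectional area = W * d = 4.9 * 1.3 = 6.37 m^2
Velocity = Q / A = 4.73 / 6.37 = 0.742543 m/s

0.742543 m/s


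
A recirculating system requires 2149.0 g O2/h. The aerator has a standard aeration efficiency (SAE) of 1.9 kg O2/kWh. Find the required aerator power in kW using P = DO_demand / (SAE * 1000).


SAE in g O2/kWh = 1.9 * 1000 = 1900 g/kWh
P = DO_demand / SAE_g = 2149.0 / 1900 = 1.13105 kW

1.13105 kW


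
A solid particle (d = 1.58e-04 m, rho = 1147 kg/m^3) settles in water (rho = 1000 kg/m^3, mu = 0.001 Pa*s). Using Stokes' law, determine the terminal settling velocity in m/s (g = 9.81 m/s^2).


Density difference: rho_p - rho_f = 1147 - 1000 = 147 kg/m^3
d^2 = (1.58e-04)^2 = 2.4964e-08 m^2
Numerator = (rho_p - rho_f) * g * d^2 = 147 * 9.81 * 2.4964e-08 = 3.5999835e-05
Denominator = 18 * mu = 18 * 0.001 = 0.018
v_s = 3.5999835e-05 / 0.018 = 0.00199999 m/s
Check: Re = rho_f * v_s * d / mu = 1000 * 0.00199999 * 1.58e-04 / 0.001 = 0.316 < 1, so Stokes' law applies.

0.00199999 m/s


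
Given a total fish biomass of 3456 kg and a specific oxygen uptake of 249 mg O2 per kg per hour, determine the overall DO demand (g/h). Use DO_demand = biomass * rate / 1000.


Total O2 consumption (mg/h) = 3456 kg * 249 mg/(kg*h) = 860544 mg/h
Convert to g/h: 860544 / 1000 = 860.544 g/h

860.544 g/h


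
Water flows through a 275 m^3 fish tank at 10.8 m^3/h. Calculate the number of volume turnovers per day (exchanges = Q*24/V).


Daily flow volume = 10.8 m^3/h * 24 h = 259.2 m^3/day
Exchanges = daily flow / tank volume = 259.2 / 275 = 0.942545 exchanges/day

0.942545 exchanges/day


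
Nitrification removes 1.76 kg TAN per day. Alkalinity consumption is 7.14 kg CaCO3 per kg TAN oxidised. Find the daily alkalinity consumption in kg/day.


Alkalinity factor: 7.14 kg CaCO3 consumed per kg TAN nitrified
alk = 1.76 kg TAN * 7.14 = 12.5664 kg CaCO3/day

12.5664 kg CaCO3/day


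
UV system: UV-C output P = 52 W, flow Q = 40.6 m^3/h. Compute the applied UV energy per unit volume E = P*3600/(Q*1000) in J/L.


Energy delivered per hour = 52 W * 3600 s = 187200 J/h
Volume treated per hour = 40.6 m^3/h * 1000 = 40600 L/h
dose = 187200 / 40600 = 4.61084 J/L

4.61084 J/L


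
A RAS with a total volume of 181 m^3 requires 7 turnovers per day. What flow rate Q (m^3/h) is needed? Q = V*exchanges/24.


Daily recirculation volume = 181 m^3 * 7 = 1267 m^3/day
Flow rate Q = daily volume / 24 h = 1267 / 24 = 52.7917 m^3/h

52.7917 m^3/h


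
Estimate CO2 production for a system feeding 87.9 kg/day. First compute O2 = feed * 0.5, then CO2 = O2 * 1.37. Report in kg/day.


O2 = 87.9 * 0.5 = 43.95
CO2 = 43.95 * 1.37 = 60.2115

60.2115 kg/day


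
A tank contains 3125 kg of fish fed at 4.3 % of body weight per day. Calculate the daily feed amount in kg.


Feeding rate fraction = 4.3% / 100 = 0.043
Daily feed = 3125 kg * 0.043 = 134.375 kg/day

134.375 kg/day


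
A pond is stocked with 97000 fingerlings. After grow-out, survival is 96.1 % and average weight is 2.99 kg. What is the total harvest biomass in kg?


Survivors = 97000 * 96.1/100 = 93217 fish
Harvest biomass = survivors * W_f = 93217 * 2.99 = 278718.83 kg

278718.83 kg


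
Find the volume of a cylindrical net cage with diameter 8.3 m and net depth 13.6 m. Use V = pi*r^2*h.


r = d/2 = 8.3/2 = 4.15 m
Base area = pi*r^2 = pi*4.15^2 = 54.106079 m^2
Volume = 54.106079 * 13.6 = 735.843 m^3

735.843 m^3


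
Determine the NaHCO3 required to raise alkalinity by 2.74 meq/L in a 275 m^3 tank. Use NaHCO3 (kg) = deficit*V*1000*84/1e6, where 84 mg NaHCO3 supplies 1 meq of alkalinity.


Tank volume in L = 275 m^3 * 1000 = 275000 L
Total meq required = 2.74 meq/L * 275000 L = 753500 meq
NaHCO3 mass = 753500 meq * 84 mg/meq / 1e6 = 63.294 kg

63.294 kg


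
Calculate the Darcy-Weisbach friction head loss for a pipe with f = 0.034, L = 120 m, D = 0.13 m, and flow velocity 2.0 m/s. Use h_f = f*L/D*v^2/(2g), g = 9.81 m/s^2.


v^2 = 2.0^2 = 4 m^2/s^2
L/D = 120/0.13 = 923.07692
h_f = f*(L/D)*v^2/(2g) = 0.034 * 923.07692 * 4 / 19.62 = 6.39849 m

6.39849 m


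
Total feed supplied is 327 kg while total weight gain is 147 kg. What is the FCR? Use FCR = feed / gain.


FCR = feed consumed / weight gained
FCR = 327 kg / 147 kg = 2.22449

2.22449


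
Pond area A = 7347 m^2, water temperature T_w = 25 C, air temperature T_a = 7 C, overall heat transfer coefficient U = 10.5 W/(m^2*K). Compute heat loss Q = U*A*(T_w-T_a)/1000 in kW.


Temperature difference dT = 25 - 7 = 18 K
Heat loss (W) = U * A * dT = 10.5 * 7347 * 18 = 1388583 W
Convert to kW: 1388583 / 1000 = 1388.583 kW

1388.583 kW


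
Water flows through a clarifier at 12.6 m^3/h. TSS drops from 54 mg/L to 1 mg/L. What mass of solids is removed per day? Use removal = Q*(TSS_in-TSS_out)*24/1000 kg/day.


Concentration drop: TSS_in - TSS_out = 54 - 1 = 53 mg/L
Hourly solids removed = Q * dTSS = 12.6 m^3/h * 53 mg/L = 667.8 g/h  (m^3/h * mg/L = g/h)
Daily solids removed = 667.8 * 24 = 16027.2 g/day
Convert g to kg: 16027.2 / 1000 = 16.0272 kg/day

16.0272 kg/day


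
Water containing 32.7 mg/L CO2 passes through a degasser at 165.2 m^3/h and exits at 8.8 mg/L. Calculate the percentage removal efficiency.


CO2_out / CO2_in = 8.8 / 32.7 = 0.26911315
Fraction remaining = 0.26911315
efficiency = (1 - 0.26911315) * 100 = 73.0887 %

73.0887 %


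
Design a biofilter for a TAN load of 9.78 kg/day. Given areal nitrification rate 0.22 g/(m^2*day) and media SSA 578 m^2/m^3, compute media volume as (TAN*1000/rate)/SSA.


A = 9.78*1000 / 0.22 = 44454.545 m^2
V = 44454.545 / 578 = 76.911

76.911 m^3


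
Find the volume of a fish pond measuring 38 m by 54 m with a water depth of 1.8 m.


Base area = L * W = 38 * 54 = 2052 m^2
Volume = area * depth = 2052 * 1.8 = 3693.6 m^3

3693.6 m^3


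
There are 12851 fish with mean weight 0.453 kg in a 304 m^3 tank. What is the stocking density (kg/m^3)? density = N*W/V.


Total biomass = 12851 fish * 0.453 kg = 5821.503 kg
Density = total biomass / volume = 5821.503 / 304 = 19.1497 kg/m^3

19.1497 kg/m^3


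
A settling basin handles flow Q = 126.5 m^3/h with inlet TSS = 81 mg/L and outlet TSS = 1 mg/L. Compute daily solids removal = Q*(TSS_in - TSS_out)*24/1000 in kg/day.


Concentration drop: TSS_in - TSS_out = 81 - 1 = 80 mg/L
Hourly solids removed = Q * dTSS = 126.5 m^3/h * 80 mg/L = 10120 g/h  (m^3/h * mg/L = g/h)
Daily solids removed = 10120 * 24 = 242880 g/day
Convert g to kg: 242880 / 1000 = 242.88 kg/day

242.88 kg/day


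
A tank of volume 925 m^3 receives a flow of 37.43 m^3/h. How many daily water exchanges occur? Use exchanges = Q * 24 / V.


Daily flow volume = 37.43 m^3/h * 24 h = 898.32 m^3/day
Exchanges = daily flow / tank volume = 898.32 / 925 = 0.971157 exchanges/day

0.971157 exchanges/day


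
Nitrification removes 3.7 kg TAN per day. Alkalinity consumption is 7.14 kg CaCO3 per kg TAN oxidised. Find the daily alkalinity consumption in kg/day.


Alkalinity factor: 7.14 kg CaCO3 consumed per kg TAN nitrified
alk = 3.7 kg TAN * 7.14 = 26.418 kg CaCO3/day

26.418 kg CaCO3/day


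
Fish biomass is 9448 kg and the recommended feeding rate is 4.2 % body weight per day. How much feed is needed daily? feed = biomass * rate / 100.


Feeding rate fraction = 4.2% / 100 = 0.042
Daily feed = 9448 kg * 0.042 = 396.816 kg/day

396.816 kg/day


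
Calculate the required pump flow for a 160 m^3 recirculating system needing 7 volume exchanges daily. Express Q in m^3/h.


Daily recirculation volume = 160 m^3 * 7 = 1120 m^3/day
Flow rate Q = daily volume / 24 h = 1120 / 24 = 46.6667 m^3/h

46.6667 m^3/h


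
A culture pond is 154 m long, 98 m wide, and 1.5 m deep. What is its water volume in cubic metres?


Base area = L * W = 154 * 98 = 15092 m^2
Volume = area * depth = 15092 * 1.5 = 22638 m^3

22638 m^3


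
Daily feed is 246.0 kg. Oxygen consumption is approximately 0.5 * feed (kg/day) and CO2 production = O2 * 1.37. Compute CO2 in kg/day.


O2 = 246.0 * 0.5 = 123
CO2 = 123 * 1.37 = 168.51

168.51 kg/day


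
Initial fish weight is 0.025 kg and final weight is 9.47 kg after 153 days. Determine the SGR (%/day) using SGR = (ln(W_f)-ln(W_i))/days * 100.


ln(W_f) = ln(9.47) = 2.2481289
ln(W_i) = ln(0.025) = -3.6888795
ln(W_f) - ln(W_i) = 2.2481289 - -3.6888795 = 5.9370084
SGR = 5.9370084 / 153 * 100 = 3.8804 %/day

3.8804 %/day


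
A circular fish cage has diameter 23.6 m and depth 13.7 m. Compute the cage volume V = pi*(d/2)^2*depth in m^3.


r = d/2 = 23.6/2 = 11.8 m
Base area = pi*r^2 = pi*11.8^2 = 437.43536 m^2
Volume = 437.43536 * 13.7 = 5992.86 m^3

5992.86 m^3


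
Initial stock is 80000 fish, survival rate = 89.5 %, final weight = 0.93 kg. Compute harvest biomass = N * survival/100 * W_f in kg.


Survivors = 80000 * 89.5/100 = 71600 fish
Harvest biomass = survivors * W_f = 71600 * 0.93 = 66588 kg

66588 kg


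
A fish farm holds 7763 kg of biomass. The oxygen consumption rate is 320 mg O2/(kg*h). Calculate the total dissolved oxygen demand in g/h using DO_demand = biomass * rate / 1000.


Total O2 consumption (mg/h) = 7763 kg * 320 mg/(kg*h) = 2484160 mg/h
Convert to g/h: 2484160 / 1000 = 2484.16 g/h

2484.16 g/h


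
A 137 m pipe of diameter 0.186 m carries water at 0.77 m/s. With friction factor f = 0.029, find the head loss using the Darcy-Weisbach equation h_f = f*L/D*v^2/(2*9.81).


v^2 = 0.77^2 = 0.5929 m^2/s^2
L/D = 137/0.186 = 736.55914
h_f = f*(L/D)*v^2/(2g) = 0.029 * 736.55914 * 0.5929 / 19.62 = 0.645488 m

0.645488 m


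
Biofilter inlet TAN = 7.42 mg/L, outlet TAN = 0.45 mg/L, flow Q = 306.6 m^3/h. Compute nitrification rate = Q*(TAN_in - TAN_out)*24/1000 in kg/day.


Concentration drop: TAN_in - TAN_out = 7.42 - 0.45 = 6.97 mg/L
Hourly TAN removed = Q * dTAN = 306.6 m^3/h * 6.97 mg/L = 2137.002 g/h  (m^3/h * mg/L = g/h)
Daily TAN removed = 2137.002 * 24 = 51288.048 g/day
Convert to kg/day: 51288.048 / 1000 = 51.288048 kg/day

51.288048 kg/day


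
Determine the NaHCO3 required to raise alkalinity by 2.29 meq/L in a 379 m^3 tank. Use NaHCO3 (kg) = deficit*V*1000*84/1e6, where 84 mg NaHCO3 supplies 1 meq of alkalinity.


Tank volume in L = 379 m^3 * 1000 = 379000 L
Total meq required = 2.29 meq/L * 379000 L = 867910 meq
NaHCO3 mass = 867910 meq * 84 mg/meq / 1e6 = 72.9044 kg

72.9044 kg


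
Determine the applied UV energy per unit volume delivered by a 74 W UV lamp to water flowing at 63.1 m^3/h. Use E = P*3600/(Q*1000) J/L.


Energy delivered per hour = 74 W * 3600 s = 266400 J/h
Volume treated per hour = 63.1 m^3/h * 1000 = 63100 L/h
dose = 266400 / 63100 = 4.22187 J/L

4.22187 J/L


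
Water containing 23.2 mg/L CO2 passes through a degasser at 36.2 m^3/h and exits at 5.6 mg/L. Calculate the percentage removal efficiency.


CO2_out / CO2_in = 5.6 / 23.2 = 0.24137931
Fraction remaining = 0.24137931
efficiency = (1 - 0.24137931) * 100 = 75.8621 %

75.8621 %


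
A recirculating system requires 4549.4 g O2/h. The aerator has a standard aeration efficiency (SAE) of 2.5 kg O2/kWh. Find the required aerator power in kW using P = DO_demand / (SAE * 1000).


SAE in g O2/kWh = 2.5 * 1000 = 2500 g/kWh
P = DO_demand / SAE_g = 4549.4 / 2500 = 1.81976 kW

1.81976 kW


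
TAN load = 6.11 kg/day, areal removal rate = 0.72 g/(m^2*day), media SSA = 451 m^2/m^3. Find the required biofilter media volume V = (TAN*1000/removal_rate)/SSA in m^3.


A = 6.11*1000 / 0.72 = 8486.1111 m^2
V = 8486.1111 / 451 = 18.8162

18.8162 m^3


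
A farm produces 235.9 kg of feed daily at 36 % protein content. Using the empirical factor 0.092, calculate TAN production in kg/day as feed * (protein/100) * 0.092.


Protein in feed = 235.9 * 36/100 = 84.924 kg/day
TAN = protein * 0.092 = 84.924 * 0.092 = 7.813008 kg/day

7.813008 kg/day


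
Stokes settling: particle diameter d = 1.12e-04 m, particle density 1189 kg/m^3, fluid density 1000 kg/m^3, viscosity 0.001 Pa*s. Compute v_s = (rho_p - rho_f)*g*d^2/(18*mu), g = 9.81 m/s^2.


Density difference: rho_p - rho_f = 1189 - 1000 = 189 kg/m^3
d^2 = (1.12e-04)^2 = 1.2544e-08 m^2
Numerator = (rho_p - rho_f) * g * d^2 = 189 * 9.81 * 1.2544e-08 = 2.3257705e-05
Denominator = 18 * mu = 18 * 0.001 = 0.018
v_s = 2.3257705e-05 / 0.018 = 0.00129209 m/s
Check: Re = rho_f * v_s * d / mu = 1000 * 0.00129209 * 1.12e-04 / 0.001 = 0.145 < 1, so Stokes' law applies.

0.00129209 m/s


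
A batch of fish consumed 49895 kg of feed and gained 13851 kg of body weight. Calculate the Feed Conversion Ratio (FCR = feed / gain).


FCR = feed consumed / weight gained
FCR = 49895 kg / 13851 kg = 3.60227

3.60227


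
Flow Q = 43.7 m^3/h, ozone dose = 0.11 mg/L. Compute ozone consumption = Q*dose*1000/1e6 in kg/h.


O3 demand (mg/h) = Q * dose * 1000 = 43.7 * 0.11 * 1000 = 4807 mg/h
Convert mg to kg: 4807 / 1e6 = 0.004807 kg/h

0.004807 kg/h


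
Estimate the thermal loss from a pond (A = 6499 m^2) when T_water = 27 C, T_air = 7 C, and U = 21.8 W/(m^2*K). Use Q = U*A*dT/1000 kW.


Temperature difference dT = 27 - 7 = 20 K
Heat loss (W) = U * A * dT = 21.8 * 6499 * 20 = 2833564 W
Convert to kW: 2833564 / 1000 = 2833.564 kW

2833.564 kW


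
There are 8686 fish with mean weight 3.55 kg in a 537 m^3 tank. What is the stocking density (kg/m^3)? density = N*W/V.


Total biomass = 8686 fish * 3.55 kg = 30835.3 kg
Density = total biomass / volume = 30835.3 / 537 = 57.4214 kg/m^3

57.4214 kg/m^3


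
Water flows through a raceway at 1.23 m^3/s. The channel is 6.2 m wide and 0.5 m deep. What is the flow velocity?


Cross-sectional area = W * d = 6.2 * 0.5 = 3.1 m^2
Velocity = Q / A = 1.23 / 3.1 = 0.396774 m/s

0.396774 m/s


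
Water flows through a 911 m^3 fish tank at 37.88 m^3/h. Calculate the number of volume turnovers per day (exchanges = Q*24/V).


Daily flow volume = 37.88 m^3/h * 24 h = 909.12 m^3/day
Exchanges = daily flow / tank volume = 909.12 / 911 = 0.997936 exchanges/day

0.997936 exchanges/day


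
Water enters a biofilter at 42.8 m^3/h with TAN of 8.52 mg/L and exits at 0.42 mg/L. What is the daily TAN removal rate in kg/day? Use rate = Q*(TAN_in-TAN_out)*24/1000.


Concentration drop: TAN_in - TAN_out = 8.52 - 0.42 = 8.1 mg/L
Hourly TAN removed = Q * dTAN = 42.8 m^3/h * 8.1 mg/L = 346.68 g/h  (m^3/h * mg/L = g/h)
Daily TAN removed = 346.68 * 24 = 8320.32 g/day
Convert to kg/day: 8320.32 / 1000 = 8.32032 kg/day

8.32032 kg/day


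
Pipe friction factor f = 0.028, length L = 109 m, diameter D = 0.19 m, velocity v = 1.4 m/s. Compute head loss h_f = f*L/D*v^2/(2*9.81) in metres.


v^2 = 1.4^2 = 1.96 m^2/s^2
L/D = 109/0.19 = 573.68421
h_f = f*(L/D)*v^2/(2g) = 0.028 * 573.68421 * 1.96 / 19.62 = 1.60468 m

1.60468 m


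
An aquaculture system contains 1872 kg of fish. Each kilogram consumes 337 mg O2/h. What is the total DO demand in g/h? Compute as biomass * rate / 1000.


Total O2 consumption (mg/h) = 1872 kg * 337 mg/(kg*h) = 630864 mg/h
Convert to g/h: 630864 / 1000 = 630.864 g/h

630.864 g/h


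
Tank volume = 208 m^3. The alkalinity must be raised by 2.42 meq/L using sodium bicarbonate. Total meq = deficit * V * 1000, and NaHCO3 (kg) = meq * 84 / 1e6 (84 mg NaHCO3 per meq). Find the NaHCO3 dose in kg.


Tank volume in L = 208 m^3 * 1000 = 208000 L
Total meq required = 2.42 meq/L * 208000 L = 503360 meq
NaHCO3 mass = 503360 meq * 84 mg/meq / 1e6 = 42.2822 kg

42.2822 kg


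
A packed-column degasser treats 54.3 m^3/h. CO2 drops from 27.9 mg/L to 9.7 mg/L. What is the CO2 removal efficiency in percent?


CO2_out / CO2_in = 9.7 / 27.9 = 0.34767025
Fraction remaining = 0.34767025
efficiency = (1 - 0.34767025) * 100 = 65.233 %

65.233 %


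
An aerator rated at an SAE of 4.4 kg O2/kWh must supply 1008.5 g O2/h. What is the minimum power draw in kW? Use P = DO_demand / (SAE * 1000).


SAE in g O2/kWh = 4.4 * 1000 = 4400 g/kWh
P = DO_demand / SAE_g = 1008.5 / 4400 = 0.229205 kW

0.229205 kW


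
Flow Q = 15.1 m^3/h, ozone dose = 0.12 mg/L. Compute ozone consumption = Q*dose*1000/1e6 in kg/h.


O3 demand (mg/h) = Q * dose * 1000 = 15.1 * 0.12 * 1000 = 1812 mg/h
Convert mg to kg: 1812 / 1e6 = 0.001812 kg/h

0.001812 kg/h


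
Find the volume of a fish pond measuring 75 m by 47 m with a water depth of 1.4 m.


Base area = L * W = 75 * 47 = 3525 m^2
Volume = area * depth = 3525 * 1.4 = 4935 m^3

4935 m^3


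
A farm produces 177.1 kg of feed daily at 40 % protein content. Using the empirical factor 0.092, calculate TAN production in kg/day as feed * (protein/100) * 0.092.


Protein in feed = 177.1 * 40/100 = 70.84 kg/day
TAN = protein * 0.092 = 70.84 * 0.092 = 6.51728 kg/day

6.51728 kg/day


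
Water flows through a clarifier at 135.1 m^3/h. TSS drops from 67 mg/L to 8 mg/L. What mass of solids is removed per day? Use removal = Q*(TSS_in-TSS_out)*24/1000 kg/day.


Concentration drop: TSS_in - TSS_out = 67 - 8 = 59 mg/L
Hourly solids removed = Q * dTSS = 135.1 m^3/h * 59 mg/L = 7970.9 g/h  (m^3/h * mg/L = g/h)
Daily solids removed = 7970.9 * 24 = 191301.6 g/day
Convert g to kg: 191301.6 / 1000 = 191.3016 kg/day

191.3016 kg/day


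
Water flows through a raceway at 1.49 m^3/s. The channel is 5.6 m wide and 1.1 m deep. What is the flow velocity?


Cross-sectional area = W * d = 5.6 * 1.1 = 6.16 m^2
Velocity = Q / A = 1.49 / 6.16 = 0.241883 m/s

0.241883 m/s


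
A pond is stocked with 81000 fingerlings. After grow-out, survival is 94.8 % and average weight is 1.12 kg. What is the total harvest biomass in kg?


Survivors = 81000 * 94.8/100 = 76788 fish
Harvest biomass = survivors * W_f = 76788 * 1.12 = 86002.56 kg

86002.56 kg


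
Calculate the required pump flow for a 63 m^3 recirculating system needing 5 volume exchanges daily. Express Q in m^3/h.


Daily recirculation volume = 63 m^3 * 5 = 315 m^3/day
Flow rate Q = daily volume / 24 h = 315 / 24 = 13.125 m^3/h

13.125 m^3/h


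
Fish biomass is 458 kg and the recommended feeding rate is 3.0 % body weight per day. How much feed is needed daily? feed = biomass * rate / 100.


Feeding rate fraction = 3.0% / 100 = 0.03
Daily feed = 458 kg * 0.03 = 13.74 kg/day

13.74 kg/day


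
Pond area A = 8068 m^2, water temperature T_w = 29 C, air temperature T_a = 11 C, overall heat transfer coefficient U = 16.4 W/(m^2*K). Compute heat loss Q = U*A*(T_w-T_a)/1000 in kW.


Temperature difference dT = 29 - 11 = 18 K
Heat loss (W) = U * A * dT = 16.4 * 8068 * 18 = 2381673.6 W
Convert to kW: 2381673.6 / 1000 = 2381.6736 kW

2381.6736 kW


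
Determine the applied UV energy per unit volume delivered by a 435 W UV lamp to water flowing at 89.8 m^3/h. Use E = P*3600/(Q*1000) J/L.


Energy delivered per hour = 435 W * 3600 s = 1566000 J/h
Volume treated per hour = 89.8 m^3/h * 1000 = 89800 L/h
dose = 1566000 / 89800 = 17.4388 J/L

17.4388 J/L


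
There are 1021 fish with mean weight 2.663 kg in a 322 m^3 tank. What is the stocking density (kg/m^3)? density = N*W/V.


Total biomass = 1021 fish * 2.663 kg = 2718.923 kg
Density = total biomass / volume = 2718.923 / 322 = 8.44386 kg/m^3

8.44386 kg/m^3


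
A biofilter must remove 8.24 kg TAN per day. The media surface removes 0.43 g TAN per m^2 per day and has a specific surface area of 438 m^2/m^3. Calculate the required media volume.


A = 8.24*1000 / 0.43 = 19162.791 m^2
V = 19162.791 / 438 = 43.7507

43.7507 m^3


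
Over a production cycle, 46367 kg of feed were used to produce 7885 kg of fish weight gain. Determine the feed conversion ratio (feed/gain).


FCR = feed consumed / weight gained
FCR = 46367 kg / 7885 kg = 5.88041

5.88041


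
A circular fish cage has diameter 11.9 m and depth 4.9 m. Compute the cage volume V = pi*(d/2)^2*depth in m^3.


r = d/2 = 11.9/2 = 5.95 m
Base area = pi*r^2 = pi*5.95^2 = 111.22023 m^2
Volume = 111.22023 * 4.9 = 544.979 m^3

544.979 m^3


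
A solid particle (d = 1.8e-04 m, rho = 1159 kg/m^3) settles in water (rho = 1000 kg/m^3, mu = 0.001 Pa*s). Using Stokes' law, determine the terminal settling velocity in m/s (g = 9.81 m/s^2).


Density difference: rho_p - rho_f = 1159 - 1000 = 159 kg/m^3
d^2 = (1.8e-04)^2 = 3.24e-08 m^2
Numerator = (rho_p - rho_f) * g * d^2 = 159 * 9.81 * 3.24e-08 = 5.0537196e-05
Denominator = 18 * mu = 18 * 0.001 = 0.018
v_s = 5.0537196e-05 / 0.018 = 0.00280762 m/s
Check: Re = rho_f * v_s * d / mu = 1000 * 0.00280762 * 1.8e-04 / 0.001 = 0.505 < 1, so Stokes' law applies.

0.00280762 m/s


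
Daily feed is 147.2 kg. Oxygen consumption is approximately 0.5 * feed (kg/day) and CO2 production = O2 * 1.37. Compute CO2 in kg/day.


O2 = 147.2 * 0.5 = 73.6
CO2 = 73.6 * 1.37 = 100.832

100.832 kg/day


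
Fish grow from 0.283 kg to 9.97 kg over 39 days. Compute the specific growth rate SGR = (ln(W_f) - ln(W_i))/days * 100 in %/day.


ln(W_f) = ln(9.97) = 2.2995806
ln(W_i) = ln(0.283) = -1.2623084
ln(W_f) - ln(W_i) = 2.2995806 - -1.2623084 = 3.561889
SGR = 3.561889 / 39 * 100 = 9.13305 %/day

9.13305 %/day


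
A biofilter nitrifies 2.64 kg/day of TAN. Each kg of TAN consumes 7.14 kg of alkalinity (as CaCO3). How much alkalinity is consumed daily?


Alkalinity factor: 7.14 kg CaCO3 consumed per kg TAN nitrified
alk = 2.64 kg TAN * 7.14 = 18.8496 kg CaCO3/day

18.8496 kg CaCO3/day


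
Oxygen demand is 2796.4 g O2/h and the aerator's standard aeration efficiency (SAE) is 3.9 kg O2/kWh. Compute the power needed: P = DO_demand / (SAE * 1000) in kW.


SAE in g O2/kWh = 3.9 * 1000 = 3900 g/kWh
P = DO_demand / SAE_g = 2796.4 / 3900 = 0.717026 kW

0.717026 kW


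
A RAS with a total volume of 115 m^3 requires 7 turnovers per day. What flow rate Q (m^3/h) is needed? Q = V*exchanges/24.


Daily recirculation volume = 115 m^3 * 7 = 805 m^3/day
Flow rate Q = daily volume / 24 h = 805 / 24 = 33.5417 m^3/h

33.5417 m^3/h


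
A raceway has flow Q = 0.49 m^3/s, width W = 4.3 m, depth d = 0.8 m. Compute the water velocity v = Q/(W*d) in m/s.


Cross-sectional area = W * d = 4.3 * 0.8 = 3.44 m^2
Velocity = Q / A = 0.49 / 3.44 = 0.142442 m/s

0.142442 m/s


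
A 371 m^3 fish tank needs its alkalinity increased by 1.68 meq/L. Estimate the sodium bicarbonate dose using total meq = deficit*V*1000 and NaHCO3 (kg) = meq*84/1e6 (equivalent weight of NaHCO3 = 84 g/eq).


Tank volume in L = 371 m^3 * 1000 = 371000 L
Total meq required = 1.68 meq/L * 371000 L = 623280 meq
NaHCO3 mass = 623280 meq * 84 mg/meq / 1e6 = 52.3555 kg

52.3555 kg


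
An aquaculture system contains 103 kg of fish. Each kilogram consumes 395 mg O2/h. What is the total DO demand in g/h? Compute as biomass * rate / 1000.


Total O2 consumption (mg/h) = 103 kg * 395 mg/(kg*h) = 40685 mg/h
Convert to g/h: 40685 / 1000 = 40.685 g/h

40.685 g/h


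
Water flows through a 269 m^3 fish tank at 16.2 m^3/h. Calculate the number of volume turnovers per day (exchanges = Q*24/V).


Daily flow volume = 16.2 m^3/h * 24 h = 388.8 m^3/day
Exchanges = daily flow / tank volume = 388.8 / 269 = 1.44535 exchanges/day

1.44535 exchanges/day


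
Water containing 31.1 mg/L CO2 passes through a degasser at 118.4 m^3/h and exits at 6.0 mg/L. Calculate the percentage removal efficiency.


CO2_out / CO2_in = 6.0 / 31.1 = 0.19292605
Fraction remaining = 0.19292605
efficiency = (1 - 0.19292605) * 100 = 80.7074 %

80.7074 %


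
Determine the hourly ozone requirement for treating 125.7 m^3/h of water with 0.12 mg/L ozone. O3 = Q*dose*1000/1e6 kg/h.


O3 demand (mg/h) = Q * dose * 1000 = 125.7 * 0.12 * 1000 = 15084 mg/h
Convert mg to kg: 15084 / 1e6 = 0.015084 kg/h

0.015084 kg/h


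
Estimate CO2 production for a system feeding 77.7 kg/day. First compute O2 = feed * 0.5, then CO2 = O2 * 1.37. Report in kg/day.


O2 = 77.7 * 0.5 = 38.85
CO2 = 38.85 * 1.37 = 53.2245

53.2245 kg/day


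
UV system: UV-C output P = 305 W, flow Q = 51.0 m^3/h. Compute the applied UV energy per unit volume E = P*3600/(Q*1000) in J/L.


Energy delivered per hour = 305 W * 3600 s = 1098000 J/h
Volume treated per hour = 51.0 m^3/h * 1000 = 51000 L/h
dose = 1098000 / 51000 = 21.5294 J/L

21.5294 J/L


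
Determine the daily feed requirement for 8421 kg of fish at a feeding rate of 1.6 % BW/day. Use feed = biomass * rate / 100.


Feeding rate fraction = 1.6% / 100 = 0.016
Daily feed = 8421 kg * 0.016 = 134.736 kg/day

134.736 kg/day


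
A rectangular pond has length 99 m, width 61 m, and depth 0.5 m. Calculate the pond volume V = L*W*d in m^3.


Base area = L * W = 99 * 61 = 6039 m^2
Volume = area * depth = 6039 * 0.5 = 3019.5 m^3

3019.5 m^3


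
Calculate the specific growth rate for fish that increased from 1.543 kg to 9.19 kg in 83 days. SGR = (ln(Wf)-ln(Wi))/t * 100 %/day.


ln(W_f) = ln(9.19) = 2.2181159
ln(W_i) = ln(1.543) = 0.43372857
ln(W_f) - ln(W_i) = 2.2181159 - 0.43372857 = 1.7843873
SGR = 1.7843873 / 83 * 100 = 2.14986 %/day

2.14986 %/day


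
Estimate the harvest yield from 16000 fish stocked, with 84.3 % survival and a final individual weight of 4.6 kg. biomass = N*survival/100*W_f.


Survivors = 16000 * 84.3/100 = 13488 fish
Harvest biomass = survivors * W_f = 13488 * 4.6 = 62044.8 kg

62044.8 kg


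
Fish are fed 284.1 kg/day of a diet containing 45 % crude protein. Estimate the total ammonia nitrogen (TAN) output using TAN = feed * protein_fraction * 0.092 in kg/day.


Protein in feed = 284.1 * 45/100 = 127.845 kg/day
TAN = protein * 0.092 = 127.845 * 0.092 = 11.76174 kg/day

11.76174 kg/day


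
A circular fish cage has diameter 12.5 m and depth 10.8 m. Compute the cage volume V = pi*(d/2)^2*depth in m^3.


r = d/2 = 12.5/2 = 6.25 m
Base area = pi*r^2 = pi*6.25^2 = 122.71846 m^2
Volume = 122.71846 * 10.8 = 1325.36 m^3

1325.36 m^3


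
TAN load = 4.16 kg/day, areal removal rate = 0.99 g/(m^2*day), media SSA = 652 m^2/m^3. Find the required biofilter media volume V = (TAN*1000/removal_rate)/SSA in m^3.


A = 4.16*1000 / 0.99 = 4202.0202 m^2
V = 4202.0202 / 652 = 6.44482

6.44482 m^3


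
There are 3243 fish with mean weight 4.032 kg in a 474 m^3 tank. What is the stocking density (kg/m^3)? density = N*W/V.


Total biomass = 3243 fish * 4.032 kg = 13075.776 kg
Density = total biomass / volume = 13075.776 / 474 = 27.586 kg/m^3

27.586 kg/m^3


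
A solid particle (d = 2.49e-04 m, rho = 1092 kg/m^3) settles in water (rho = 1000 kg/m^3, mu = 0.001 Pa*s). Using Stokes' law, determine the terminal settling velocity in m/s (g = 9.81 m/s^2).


Density difference: rho_p - rho_f = 1092 - 1000 = 92 kg/m^3
d^2 = (2.49e-04)^2 = 6.2001e-08 m^2
Numerator = (rho_p - rho_f) * g * d^2 = 92 * 9.81 * 6.2001e-08 = 5.5957143e-05
Denominator = 18 * mu = 18 * 0.001 = 0.018
v_s = 5.5957143e-05 / 0.018 = 0.00310873 m/s
Check: Re = rho_f * v_s * d / mu = 1000 * 0.00310873 * 2.49e-04 / 0.001 = 0.774 < 1, so Stokes' law applies.

0.00310873 m/s


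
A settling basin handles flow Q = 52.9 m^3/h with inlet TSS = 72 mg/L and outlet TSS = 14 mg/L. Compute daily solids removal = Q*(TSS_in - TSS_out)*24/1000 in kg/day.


Concentration drop: TSS_in - TSS_out = 72 - 14 = 58 mg/L
Hourly solids removed = Q * dTSS = 52.9 m^3/h * 58 mg/L = 3068.2 g/h  (m^3/h * mg/L = g/h)
Daily solids removed = 3068.2 * 24 = 73636.8 g/day
Convert g to kg: 73636.8 / 1000 = 73.6368 kg/day

73.6368 kg/day


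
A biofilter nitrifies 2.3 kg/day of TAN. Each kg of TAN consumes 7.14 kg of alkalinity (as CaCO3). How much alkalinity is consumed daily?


Alkalinity factor: 7.14 kg CaCO3 consumed per kg TAN nitrified
alk = 2.3 kg TAN * 7.14 = 16.422 kg CaCO3/day

16.422 kg CaCO3/day


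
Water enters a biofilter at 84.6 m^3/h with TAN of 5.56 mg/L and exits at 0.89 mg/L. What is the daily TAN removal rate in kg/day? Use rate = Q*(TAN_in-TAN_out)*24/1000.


Concentration drop: TAN_in - TAN_out = 5.56 - 0.89 = 4.67 mg/L
Hourly TAN removed = Q * dTAN = 84.6 m^3/h * 4.67 mg/L = 395.082 g/h  (m^3/h * mg/L = g/h)
Daily TAN removed = 395.082 * 24 = 9481.968 g/day
Convert to kg/day: 9481.968 / 1000 = 9.481968 kg/day

9.481968 kg/day


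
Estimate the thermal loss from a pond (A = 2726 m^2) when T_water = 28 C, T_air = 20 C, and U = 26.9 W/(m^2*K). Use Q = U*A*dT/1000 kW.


Temperature difference dT = 28 - 20 = 8 K
Heat loss (W) = U * A * dT = 26.9 * 2726 * 8 = 586635.2 W
Convert to kW: 586635.2 / 1000 = 586.6352 kW

586.6352 kW


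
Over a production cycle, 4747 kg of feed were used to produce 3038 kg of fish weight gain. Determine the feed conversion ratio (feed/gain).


FCR = feed consumed / weight gained
FCR = 4747 kg / 3038 kg = 1.56254

1.56254


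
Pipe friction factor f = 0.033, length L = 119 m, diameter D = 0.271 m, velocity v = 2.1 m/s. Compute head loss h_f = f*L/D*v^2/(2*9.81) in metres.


v^2 = 2.1^2 = 4.41 m^2/s^2
L/D = 119/0.271 = 439.11439
h_f = f*(L/D)*v^2/(2g) = 0.033 * 439.11439 * 4.41 / 19.62 = 3.2571 m

3.2571 m


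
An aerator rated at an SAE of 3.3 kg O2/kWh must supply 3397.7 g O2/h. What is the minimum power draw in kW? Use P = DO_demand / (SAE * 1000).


SAE in g O2/kWh = 3.3 * 1000 = 3300 g/kWh
P = DO_demand / SAE_g = 3397.7 / 3300 = 1.02961 kW

1.02961 kW


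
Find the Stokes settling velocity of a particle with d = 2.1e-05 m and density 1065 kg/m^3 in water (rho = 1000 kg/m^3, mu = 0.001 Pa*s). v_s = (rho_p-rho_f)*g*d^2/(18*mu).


Density difference: rho_p - rho_f = 1065 - 1000 = 65 kg/m^3
d^2 = (2.1e-05)^2 = 4.41e-10 m^2
Numerator = (rho_p - rho_f) * g * d^2 = 65 * 9.81 * 4.41e-10 = 2.8120365e-07
Denominator = 18 * mu = 18 * 0.001 = 0.018
v_s = 2.8120365e-07 / 0.018 = 1.56224e-05 m/s
Check: Re = rho_f * v_s * d / mu = 1000 * 1.56224e-05 * 2.1e-05 / 0.001 = 3.28e-04 < 1, so Stokes' law applies.

1.56224e-05 m/s


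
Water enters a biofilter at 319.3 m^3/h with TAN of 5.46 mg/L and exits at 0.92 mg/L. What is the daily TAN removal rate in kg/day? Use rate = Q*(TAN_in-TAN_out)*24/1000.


Concentration drop: TAN_in - TAN_out = 5.46 - 0.92 = 4.54 mg/L
Hourly TAN removed = Q * dTAN = 319.3 m^3/h * 4.54 mg/L = 1449.622 g/h  (m^3/h * mg/L = g/h)
Daily TAN removed = 1449.622 * 24 = 34790.928 g/day
Convert to kg/day: 34790.928 / 1000 = 34.790928 kg/day

34.790928 kg/day


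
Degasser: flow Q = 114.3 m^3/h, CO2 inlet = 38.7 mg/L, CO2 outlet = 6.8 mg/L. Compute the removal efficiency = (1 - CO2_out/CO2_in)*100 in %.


CO2_out / CO2_in = 6.8 / 38.7 = 0.17571059
Fraction remaining = 0.17571059
efficiency = (1 - 0.17571059) * 100 = 82.4289 %

82.4289 %


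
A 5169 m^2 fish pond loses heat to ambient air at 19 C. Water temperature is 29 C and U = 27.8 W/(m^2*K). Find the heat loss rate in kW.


Temperature difference dT = 29 - 19 = 10 K
Heat loss (W) = U * A * dT = 27.8 * 5169 * 10 = 1436982 W
Convert to kW: 1436982 / 1000 = 1436.982 kW

1436.982 kW


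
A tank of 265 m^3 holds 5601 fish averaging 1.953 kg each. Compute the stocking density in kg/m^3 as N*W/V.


Total biomass = 5601 fish * 1.953 kg = 10938.753 kg
Density = total biomass / volume = 10938.753 / 265 = 41.2783 kg/m^3

41.2783 kg/m^3
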